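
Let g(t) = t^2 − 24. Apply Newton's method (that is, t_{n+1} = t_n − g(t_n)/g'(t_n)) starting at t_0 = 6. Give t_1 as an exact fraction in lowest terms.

5

g'(t) = 2t.
g(6) = 12, g'(6) = 12, so t_1 = 6 − 12/12 = 5.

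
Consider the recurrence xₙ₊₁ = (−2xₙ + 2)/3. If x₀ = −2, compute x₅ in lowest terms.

x₁ = (−2·(−2) + 2)/3 = 2.
x₂ = (−2·2 + 2)/3 = −2/3.
x₃ = (−2·(−2/3) + 2)/3 = 10/9.
x₄ = (−2·(10/9) + 2)/3 = −2/27.
x₅ = (−2·(−2/27) + 2)/3 = 58/81.

58/81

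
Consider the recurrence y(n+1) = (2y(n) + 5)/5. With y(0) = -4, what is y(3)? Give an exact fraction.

163/125

y(1) = (2·(-4) + 5)/5 = -3/5.
y(2) = (2·(-3/5) + 5)/5 = 19/25.
y(3) = (2·(19/25) + 5)/5 = 163/125.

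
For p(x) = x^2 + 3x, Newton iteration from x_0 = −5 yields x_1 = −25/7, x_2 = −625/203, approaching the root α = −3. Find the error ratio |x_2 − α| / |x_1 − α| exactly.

4/29

x_1 − α = −25/7 − (−3) = −25/7 + 3 = −4/7, so |x_1 − α| = 4/7.
x_2 − α = −625/203 − (−3) = −625/203 + 3 = −16/203, so |x_2 − α| = 16/203.
Ratio = (16/203) / (4/7) = 4/29.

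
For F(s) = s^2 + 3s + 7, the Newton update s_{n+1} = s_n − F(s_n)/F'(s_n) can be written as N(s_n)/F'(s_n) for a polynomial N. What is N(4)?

F'(s) = 2s + 3.
N(s) = s·F'(s) − F(s) = s·(2s + 3) − (s^2 + 3s + 7) = s^2 − 7.
N(4) = 9.

9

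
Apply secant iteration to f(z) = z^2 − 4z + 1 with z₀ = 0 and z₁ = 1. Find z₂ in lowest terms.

f(0) = 1, f(1) = −2. z₂ = 1 − (−2)·(1 − 0)/((−2) − 1) = 1/3.

1/3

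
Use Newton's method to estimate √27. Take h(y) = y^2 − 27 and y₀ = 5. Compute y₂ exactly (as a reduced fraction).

h'(y) = 2y.
h(5) = −2, h'(5) = 10, so y₁ = 5 − (−2)/10 = 26/5.
h(26/5) = 1/25, h'(26/5) = 52/5, so y₂ = (26/5) − (1/25)/(52/5) = 1351/260.

1351/260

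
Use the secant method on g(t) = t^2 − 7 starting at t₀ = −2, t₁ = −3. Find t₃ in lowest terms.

−37/14

g(−2) = −3, g(−3) = 2. t₂ = (−3) − 2·((−3) − (−2))/(2 − (−3)) = −13/5.
g(−3) = 2, g(−13/5) = −6/25. t₃ = (−13/5) − (−6/25)·((−13/5) − (−3))/((−6/25) − 2) = −37/14.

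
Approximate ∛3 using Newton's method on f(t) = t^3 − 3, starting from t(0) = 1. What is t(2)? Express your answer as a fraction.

331/225

f'(t) = 3t^2.
f(1) = −2, f'(1) = 3, so t(1) = 1 − (−2)/3 = 5/3.
f(5/3) = 44/27, f'(5/3) = 25/3, so t(2) = (5/3) − (44/27)/(25/3) = 331/225.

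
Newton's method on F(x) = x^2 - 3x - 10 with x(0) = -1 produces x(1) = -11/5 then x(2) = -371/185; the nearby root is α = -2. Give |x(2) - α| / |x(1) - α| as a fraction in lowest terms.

1/37

x(1) - α = -11/5 - (-2) = -11/5 + 2 = -1/5, so |x(1) - α| = 1/5.
x(2) - α = -371/185 - (-2) = -371/185 + 2 = -1/185, so |x(2) - α| = 1/185.
Ratio = (1/185) / (1/5) = 1/37.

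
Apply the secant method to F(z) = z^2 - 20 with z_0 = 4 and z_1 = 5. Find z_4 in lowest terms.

1525/341

F(4) = -4, F(5) = 5. z_2 = 5 - 5·(5 - 4)/(5 - (-4)) = 40/9.
F(5) = 5, F(40/9) = -20/81. z_3 = (40/9) - (-20/81)·((40/9) - 5)/((-20/81) - 5) = 76/17.
F(40/9) = -20/81, F(76/17) = -4/289. z_4 = (76/17) - (-4/289)·((76/17) - (40/9))/((-4/289) - (-20/81)) = 1525/341.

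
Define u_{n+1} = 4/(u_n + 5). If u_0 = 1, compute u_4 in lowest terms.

388/553

u_1 = 4/(1 + 5) = 2/3.
u_2 = 4/(2/3 + 5) = 12/17.
u_3 = 4/(12/17 + 5) = 68/97.
u_4 = 4/(68/97 + 5) = 388/553.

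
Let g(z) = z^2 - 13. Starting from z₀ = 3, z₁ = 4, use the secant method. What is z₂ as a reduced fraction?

25/7

g(3) = -4, g(4) = 3. z₂ = 4 - 3·(4 - 3)/(3 - (-4)) = 25/7.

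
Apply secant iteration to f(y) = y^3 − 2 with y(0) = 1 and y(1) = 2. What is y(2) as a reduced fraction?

f(1) = −1, f(2) = 6. y(2) = 2 − 6·(2 − 1)/(6 − (−1)) = 8/7.

8/7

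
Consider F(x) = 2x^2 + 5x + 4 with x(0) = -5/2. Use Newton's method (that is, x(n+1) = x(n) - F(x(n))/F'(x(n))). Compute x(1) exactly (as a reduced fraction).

-17/10

F'(x) = 4x + 5.
F(-5/2) = 4, F'(-5/2) = -5, so x(1) = (-5/2) - 4/(-5) = -17/10.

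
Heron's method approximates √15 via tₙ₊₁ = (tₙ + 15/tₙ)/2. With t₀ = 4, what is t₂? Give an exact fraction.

t₁ = (4 + 15/4)/2 = 31/8.
t₂ = (31/8 + 15/(31/8))/2 = 1921/496.

1921/496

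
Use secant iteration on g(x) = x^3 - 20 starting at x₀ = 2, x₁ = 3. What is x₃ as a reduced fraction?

23270/8599

g(2) = -12, g(3) = 7. x₂ = 3 - 7·(3 - 2)/(7 - (-12)) = 50/19.
g(3) = 7, g(50/19) = -12180/6859. x₃ = (50/19) - (-12180/6859)·((50/19) - 3)/((-12180/6859) - 7) = 23270/8599.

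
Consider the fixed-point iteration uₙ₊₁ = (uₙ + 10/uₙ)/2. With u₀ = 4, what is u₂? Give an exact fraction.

329/104

u₁ = (4 + 10/4)/2 = 13/4.
u₂ = (13/4 + 10/(13/4))/2 = 329/104.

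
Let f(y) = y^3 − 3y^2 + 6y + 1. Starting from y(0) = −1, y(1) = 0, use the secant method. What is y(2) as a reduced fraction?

−1/10

f(−1) = −9, f(0) = 1. y(2) = 0 − 1·(0 − (−1))/(1 − (−9)) = −1/10.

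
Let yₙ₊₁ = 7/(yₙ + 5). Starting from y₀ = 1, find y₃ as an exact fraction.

y₁ = 7/(1 + 5) = 7/6.
y₂ = 7/(7/6 + 5) = 42/37.
y₃ = 7/(42/37 + 5) = 259/227.

259/227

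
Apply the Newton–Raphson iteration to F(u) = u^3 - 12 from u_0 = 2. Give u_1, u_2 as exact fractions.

u_1 = 7/3, u_2 = 1010/441

F'(u) = 3u^2.
F(2) = -4, F'(2) = 12, so u_1 = 2 - (-4)/12 = 7/3.
F(7/3) = 19/27, F'(7/3) = 49/3, so u_2 = (7/3) - (19/27)/(49/3) = 1010/441.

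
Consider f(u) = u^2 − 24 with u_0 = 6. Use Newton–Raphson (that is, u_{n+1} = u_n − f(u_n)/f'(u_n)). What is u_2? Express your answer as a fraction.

49/10

f'(u) = 2u.
f(6) = 12, f'(6) = 12, so u_1 = 6 − 12/12 = 5.
f(5) = 1, f'(5) = 10, so u_2 = 5 − 1/10 = 49/10.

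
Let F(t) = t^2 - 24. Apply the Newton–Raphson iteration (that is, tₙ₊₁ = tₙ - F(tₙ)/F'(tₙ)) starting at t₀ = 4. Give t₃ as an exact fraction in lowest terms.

4801/980

F'(t) = 2t.
F(4) = -8, F'(4) = 8, so t₁ = 4 - (-8)/8 = 5.
F(5) = 1, F'(5) = 10, so t₂ = 5 - 1/10 = 49/10.
F(49/10) = 1/100, F'(49/10) = 49/5, so t₃ = (49/10) - (1/100)/(49/5) = 4801/980.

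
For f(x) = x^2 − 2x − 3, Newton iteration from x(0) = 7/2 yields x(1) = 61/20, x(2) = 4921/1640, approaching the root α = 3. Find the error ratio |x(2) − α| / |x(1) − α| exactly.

x(1) − α = 61/20 − 3 = 1/20, so |x(1) − α| = 1/20.
x(2) − α = 4921/1640 − 3 = 1/1640, so |x(2) − α| = 1/1640.
Ratio = (1/1640) / (1/20) = 1/82.

1/82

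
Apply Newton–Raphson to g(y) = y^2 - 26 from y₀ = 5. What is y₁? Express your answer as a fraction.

51/10

g'(y) = 2y.
g(5) = -1, g'(5) = 10, so y₁ = 5 - (-1)/10 = 51/10.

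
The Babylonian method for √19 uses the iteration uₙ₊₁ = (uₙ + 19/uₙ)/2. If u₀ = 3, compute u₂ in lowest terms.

367/84

u₁ = (3 + 19/3)/2 = 14/3.
u₂ = (14/3 + 19/(14/3))/2 = 367/84.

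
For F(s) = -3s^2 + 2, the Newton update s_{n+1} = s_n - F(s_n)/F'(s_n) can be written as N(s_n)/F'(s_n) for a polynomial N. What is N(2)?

F'(s) = -6s.
N(s) = s·F'(s) - F(s) = s·(-6s) - (-3s^2 + 2) = -3s^2 - 2.
N(2) = -14.

-14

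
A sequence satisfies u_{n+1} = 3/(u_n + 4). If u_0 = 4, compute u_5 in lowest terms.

u_1 = 3/(4 + 4) = 3/8.
u_2 = 3/(3/8 + 4) = 24/35.
u_3 = 3/(24/35 + 4) = 105/164.
u_4 = 3/(105/164 + 4) = 492/761.
u_5 = 3/(492/761 + 4) = 2283/3536.

2283/3536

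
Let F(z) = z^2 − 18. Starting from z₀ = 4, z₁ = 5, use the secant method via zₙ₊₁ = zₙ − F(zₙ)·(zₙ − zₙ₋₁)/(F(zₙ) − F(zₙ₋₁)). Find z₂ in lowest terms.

F(4) = −2, F(5) = 7. z₂ = 5 − 7·(5 − 4)/(7 − (−2)) = 38/9.

38/9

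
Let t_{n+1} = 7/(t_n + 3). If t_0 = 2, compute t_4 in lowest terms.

707/457

t_1 = 7/(2 + 3) = 7/5.
t_2 = 7/(7/5 + 3) = 35/22.
t_3 = 7/(35/22 + 3) = 154/101.
t_4 = 7/(154/101 + 3) = 707/457.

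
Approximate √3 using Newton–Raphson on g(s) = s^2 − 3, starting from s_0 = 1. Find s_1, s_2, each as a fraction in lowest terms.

g'(s) = 2s.
g(1) = −2, g'(1) = 2, so s_1 = 1 − (−2)/2 = 2.
g(2) = 1, g'(2) = 4, so s_2 = 2 − 1/4 = 7/4.

s_1 = 2, s_2 = 7/4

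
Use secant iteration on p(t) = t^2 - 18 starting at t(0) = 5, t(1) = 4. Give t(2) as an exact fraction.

38/9

p(5) = 7, p(4) = -2. t(2) = 4 - (-2)·(4 - 5)/((-2) - 7) = 38/9.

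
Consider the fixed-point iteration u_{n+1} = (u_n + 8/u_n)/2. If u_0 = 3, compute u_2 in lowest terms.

577/204

u_1 = (3 + 8/3)/2 = 17/6.
u_2 = (17/6 + 8/(17/6))/2 = 577/204.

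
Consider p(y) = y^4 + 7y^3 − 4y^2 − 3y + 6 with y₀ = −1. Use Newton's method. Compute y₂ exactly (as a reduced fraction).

p'(y) = 4y^3 + 21y^2 − 8y − 3.
p(−1) = −1, p'(−1) = 22, so y₁ = (−1) − (−1)/22 = −21/22.
p(−21/22) = −9129/234256, p'(−21/22) = 108033/5324, so y₂ = (−21/22) − (−9129/234256)/(108033/5324) = −1509419/1584484.

−1509419/1584484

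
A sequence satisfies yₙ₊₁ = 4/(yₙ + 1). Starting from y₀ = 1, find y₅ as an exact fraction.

y₁ = 4/(1 + 1) = 2.
y₂ = 4/(2 + 1) = 4/3.
y₃ = 4/(4/3 + 1) = 12/7.
y₄ = 4/(12/7 + 1) = 28/19.
y₅ = 4/(28/19 + 1) = 76/47.

76/47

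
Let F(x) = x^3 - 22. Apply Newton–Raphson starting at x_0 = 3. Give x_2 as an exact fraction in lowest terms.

F'(x) = 3x^2.
F(3) = 5, F'(3) = 27, so x_1 = 3 - 5/27 = 76/27.
F(76/27) = 5950/19683, F'(76/27) = 5776/243, so x_2 = (76/27) - (5950/19683)/(5776/243) = 655489/233928.

655489/233928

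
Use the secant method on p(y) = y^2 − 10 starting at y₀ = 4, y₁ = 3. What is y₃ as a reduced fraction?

136/43

p(4) = 6, p(3) = −1. y₂ = 3 − (−1)·(3 − 4)/((−1) − 6) = 22/7.
p(3) = −1, p(22/7) = −6/49. y₃ = (22/7) − (−6/49)·((22/7) − 3)/((−6/49) − (−1)) = 136/43.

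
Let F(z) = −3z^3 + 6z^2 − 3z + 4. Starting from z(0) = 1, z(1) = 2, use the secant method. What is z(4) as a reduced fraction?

F(1) = 4, F(2) = −2. z(2) = 2 − (−2)·(2 − 1)/((−2) − 4) = 5/3.
F(2) = −2, F(5/3) = 16/9. z(3) = (5/3) − (16/9)·((5/3) − 2)/((16/9) − (−2)) = 31/17.
F(5/3) = 16/9, F(31/17) = 1424/4913. z(4) = (31/17) − (1424/4913)·((31/17) − (5/3))/((1424/4913) − (16/9)) = 953/514.

953/514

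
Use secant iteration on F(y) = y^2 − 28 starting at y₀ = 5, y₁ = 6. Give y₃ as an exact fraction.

164/31

F(5) = −3, F(6) = 8. y₂ = 6 − 8·(6 − 5)/(8 − (−3)) = 58/11.
F(6) = 8, F(58/11) = −24/121. y₃ = (58/11) − (−24/121)·((58/11) − 6)/((−24/121) − 8) = 164/31.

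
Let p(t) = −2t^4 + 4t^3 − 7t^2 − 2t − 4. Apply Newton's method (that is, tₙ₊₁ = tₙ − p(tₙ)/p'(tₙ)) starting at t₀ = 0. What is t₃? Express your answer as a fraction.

p'(t) = −8t^3 + 12t^2 − 14t − 2.
p(0) = −4, p'(0) = −2, so t₁ = 0 − (−4)/(−2) = −2.
p(−2) = −92, p'(−2) = 138, so t₂ = (−2) − (−92)/138 = −4/3.
p(−4/3) = −2396/81, p'(−4/3) = 1538/27, so t₃ = (−4/3) − (−2396/81)/(1538/27) = −626/769.

−626/769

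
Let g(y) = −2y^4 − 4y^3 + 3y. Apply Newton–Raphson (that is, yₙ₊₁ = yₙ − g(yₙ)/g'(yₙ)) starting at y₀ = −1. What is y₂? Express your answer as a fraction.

−32/19

g'(y) = −8y^3 − 12y^2 + 3.
g(−1) = −1, g'(−1) = −1, so y₁ = (−1) − (−1)/(−1) = −2.
g(−2) = −6, g'(−2) = 19, so y₂ = (−2) − (−6)/19 = −32/19.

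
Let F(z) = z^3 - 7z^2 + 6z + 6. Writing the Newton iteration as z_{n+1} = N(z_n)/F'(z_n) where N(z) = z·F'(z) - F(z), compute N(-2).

-50

F'(z) = 3z^2 - 14z + 6.
N(z) = z·F'(z) - F(z) = z·(3z^2 - 14z + 6) - (z^3 - 7z^2 + 6z + 6) = 2z^3 - 7z^2 - 6.
N(-2) = -50.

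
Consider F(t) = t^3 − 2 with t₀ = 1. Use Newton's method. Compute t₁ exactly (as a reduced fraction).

F'(t) = 3t^2.
F(1) = −1, F'(1) = 3, so t₁ = 1 − (−1)/3 = 4/3.

4/3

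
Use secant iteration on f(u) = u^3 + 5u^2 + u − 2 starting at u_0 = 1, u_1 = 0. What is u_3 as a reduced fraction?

f(1) = 5, f(0) = −2. u_2 = 0 − (−2)·(0 − 1)/((−2) − 5) = 2/7.
f(0) = −2, f(2/7) = −440/343. u_3 = (2/7) − (−440/343)·((2/7) − 0)/((−440/343) − (−2)) = 98/123.

98/123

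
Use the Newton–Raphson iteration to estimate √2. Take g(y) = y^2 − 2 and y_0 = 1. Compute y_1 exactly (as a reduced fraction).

3/2

g'(y) = 2y.
g(1) = −1, g'(1) = 2, so y_1 = 1 − (−1)/2 = 3/2.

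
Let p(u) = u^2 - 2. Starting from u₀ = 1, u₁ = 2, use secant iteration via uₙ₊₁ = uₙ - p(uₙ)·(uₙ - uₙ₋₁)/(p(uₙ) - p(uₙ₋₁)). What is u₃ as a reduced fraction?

7/5

p(1) = -1, p(2) = 2. u₂ = 2 - 2·(2 - 1)/(2 - (-1)) = 4/3.
p(2) = 2, p(4/3) = -2/9. u₃ = (4/3) - (-2/9)·((4/3) - 2)/((-2/9) - 2) = 7/5.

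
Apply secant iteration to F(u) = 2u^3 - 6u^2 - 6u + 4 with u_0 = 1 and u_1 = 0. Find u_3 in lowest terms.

F(1) = -6, F(0) = 4. u_2 = 0 - 4·(0 - 1)/(4 - (-6)) = 2/5.
F(0) = 4, F(2/5) = 96/125. u_3 = (2/5) - (96/125)·((2/5) - 0)/((96/125) - 4) = 50/101.

50/101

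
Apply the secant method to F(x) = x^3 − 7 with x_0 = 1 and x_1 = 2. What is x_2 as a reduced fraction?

13/7

F(1) = −6, F(2) = 1. x_2 = 2 − 1·(2 − 1)/(1 − (−6)) = 13/7.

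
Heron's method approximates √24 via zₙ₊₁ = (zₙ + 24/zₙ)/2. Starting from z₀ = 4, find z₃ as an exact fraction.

z₁ = (4 + 24/4)/2 = 5.
z₂ = (5 + 24/5)/2 = 49/10.
z₃ = (49/10 + 24/(49/10))/2 = 4801/980.

4801/980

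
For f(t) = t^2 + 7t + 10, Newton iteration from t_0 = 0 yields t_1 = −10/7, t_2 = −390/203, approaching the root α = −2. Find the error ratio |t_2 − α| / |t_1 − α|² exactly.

7/29

t_1 − α = −10/7 − (−2) = −10/7 + 2 = 4/7, so |t_1 − α| = 4/7.
t_2 − α = −390/203 − (−2) = −390/203 + 2 = 16/203, so |t_2 − α| = 16/203.
|t_1 − α|² = 16/49.
Ratio = (16/203) / (16/49) = 7/29.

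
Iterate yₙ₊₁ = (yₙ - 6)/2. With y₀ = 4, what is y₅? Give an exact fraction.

y₁ = (4 - 6)/2 = -1.
y₂ = ((-1) - 6)/2 = -7/2.
y₃ = ((-7/2) - 6)/2 = -19/4.
y₄ = ((-19/4) - 6)/2 = -43/8.
y₅ = ((-43/8) - 6)/2 = -91/16.

-91/16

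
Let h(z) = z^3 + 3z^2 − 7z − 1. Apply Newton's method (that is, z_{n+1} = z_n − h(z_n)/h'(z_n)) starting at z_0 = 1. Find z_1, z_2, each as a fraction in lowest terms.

h'(z) = 3z^2 + 6z − 7.
h(1) = −4, h'(1) = 2, so z_1 = 1 − (−4)/2 = 3.
h(3) = 32, h'(3) = 38, so z_2 = 3 − 32/38 = 41/19.

z_1 = 3, z_2 = 41/19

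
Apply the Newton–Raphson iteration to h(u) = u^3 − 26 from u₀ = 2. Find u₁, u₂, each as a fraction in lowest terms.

h'(u) = 3u^2.
h(2) = −18, h'(2) = 12, so u₁ = 2 − (−18)/12 = 7/2.
h(7/2) = 135/8, h'(7/2) = 147/4, so u₂ = (7/2) − (135/8)/(147/4) = 149/49.

u₁ = 7/2, u₂ = 149/49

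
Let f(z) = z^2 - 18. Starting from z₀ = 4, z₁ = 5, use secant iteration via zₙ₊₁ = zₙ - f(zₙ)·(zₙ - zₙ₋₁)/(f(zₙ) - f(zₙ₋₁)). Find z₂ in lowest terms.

f(4) = -2, f(5) = 7. z₂ = 5 - 7·(5 - 4)/(7 - (-2)) = 38/9.

38/9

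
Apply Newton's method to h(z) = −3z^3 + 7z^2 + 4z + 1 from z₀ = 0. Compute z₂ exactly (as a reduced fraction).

15/2

h'(z) = −9z^2 + 14z + 4.
h(0) = 1, h'(0) = 4, so z₁ = 0 − 1/4 = −1/4.
h(−1/4) = 31/64, h'(−1/4) = −1/16, so z₂ = (−1/4) − (31/64)/(−1/16) = 15/2.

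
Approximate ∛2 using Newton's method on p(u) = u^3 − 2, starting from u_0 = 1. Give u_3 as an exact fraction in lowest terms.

1126819/894348

p'(u) = 3u^2.
p(1) = −1, p'(1) = 3, so u_1 = 1 − (−1)/3 = 4/3.
p(4/3) = 10/27, p'(4/3) = 16/3, so u_2 = (4/3) − (10/27)/(16/3) = 91/72.
p(91/72) = 7075/373248, p'(91/72) = 8281/1728, so u_3 = (91/72) − (7075/373248)/(8281/1728) = 1126819/894348.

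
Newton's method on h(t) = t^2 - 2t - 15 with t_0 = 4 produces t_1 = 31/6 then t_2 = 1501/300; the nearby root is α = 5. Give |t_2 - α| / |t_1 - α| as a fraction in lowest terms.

t_1 - α = 31/6 - 5 = 1/6, so |t_1 - α| = 1/6.
t_2 - α = 1501/300 - 5 = 1/300, so |t_2 - α| = 1/300.
Ratio = (1/300) / (1/6) = 1/50.

1/50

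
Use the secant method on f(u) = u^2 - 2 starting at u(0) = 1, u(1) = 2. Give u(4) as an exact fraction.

f(1) = -1, f(2) = 2. u(2) = 2 - 2·(2 - 1)/(2 - (-1)) = 4/3.
f(2) = 2, f(4/3) = -2/9. u(3) = (4/3) - (-2/9)·((4/3) - 2)/((-2/9) - 2) = 7/5.
f(4/3) = -2/9, f(7/5) = -1/25. u(4) = (7/5) - (-1/25)·((7/5) - (4/3))/((-1/25) - (-2/9)) = 58/41.

58/41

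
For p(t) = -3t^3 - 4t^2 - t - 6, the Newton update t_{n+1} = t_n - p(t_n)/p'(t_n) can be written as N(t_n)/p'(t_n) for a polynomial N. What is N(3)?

-192

p'(t) = -9t^2 - 8t - 1.
N(t) = t·p'(t) - p(t) = t·(-9t^2 - 8t - 1) - (-3t^3 - 4t^2 - t - 6) = -6t^3 - 4t^2 + 6.
N(3) = -192.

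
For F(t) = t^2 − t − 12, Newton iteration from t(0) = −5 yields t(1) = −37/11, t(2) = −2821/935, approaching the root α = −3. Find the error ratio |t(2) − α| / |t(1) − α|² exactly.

t(1) − α = −37/11 − (−3) = −37/11 + 3 = −4/11, so |t(1) − α| = 4/11.
t(2) − α = −2821/935 − (−3) = −2821/935 + 3 = −16/935, so |t(2) − α| = 16/935.
|t(1) − α|² = 16/121.
Ratio = (16/935) / (16/121) = 11/85.

11/85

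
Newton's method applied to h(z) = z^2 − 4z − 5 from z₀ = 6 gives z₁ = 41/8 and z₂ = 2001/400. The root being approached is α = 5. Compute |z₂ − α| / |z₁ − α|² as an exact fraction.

z₁ − α = 41/8 − 5 = 1/8, so |z₁ − α| = 1/8.
z₂ − α = 2001/400 − 5 = 1/400, so |z₂ − α| = 1/400.
|z₁ − α|² = 1/64.
Ratio = (1/400) / (1/64) = 4/25.

4/25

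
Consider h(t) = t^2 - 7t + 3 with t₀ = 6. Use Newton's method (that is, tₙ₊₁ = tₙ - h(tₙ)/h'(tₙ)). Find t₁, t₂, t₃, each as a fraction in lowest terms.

t₁ = 33/5, t₂ = 1014/155, t₃ = 956121/146165

h'(t) = 2t - 7.
h(6) = -3, h'(6) = 5, so t₁ = 6 - (-3)/5 = 33/5.
h(33/5) = 9/25, h'(33/5) = 31/5, so t₂ = (33/5) - (9/25)/(31/5) = 1014/155.
h(1014/155) = 81/24025, h'(1014/155) = 943/155, so t₃ = (1014/155) - (81/24025)/(943/155) = 956121/146165.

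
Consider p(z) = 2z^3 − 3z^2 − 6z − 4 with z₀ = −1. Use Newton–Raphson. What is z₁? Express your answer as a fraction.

p'(z) = 6z^2 − 6z − 6.
p(−1) = −3, p'(−1) = 6, so z₁ = (−1) − (−3)/6 = −1/2.

−1/2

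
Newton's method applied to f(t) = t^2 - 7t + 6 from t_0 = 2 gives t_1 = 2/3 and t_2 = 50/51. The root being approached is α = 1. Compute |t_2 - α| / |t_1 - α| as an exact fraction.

t_1 - α = 2/3 - 1 = -1/3, so |t_1 - α| = 1/3.
t_2 - α = 50/51 - 1 = -1/51, so |t_2 - α| = 1/51.
Ratio = (1/51) / (1/3) = 1/17.

1/17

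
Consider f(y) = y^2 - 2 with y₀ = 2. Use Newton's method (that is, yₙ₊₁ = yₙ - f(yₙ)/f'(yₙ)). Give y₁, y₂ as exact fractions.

f'(y) = 2y.
f(2) = 2, f'(2) = 4, so y₁ = 2 - 2/4 = 3/2.
f(3/2) = 1/4, f'(3/2) = 3, so y₂ = (3/2) - (1/4)/3 = 17/12.

y₁ = 3/2, y₂ = 17/12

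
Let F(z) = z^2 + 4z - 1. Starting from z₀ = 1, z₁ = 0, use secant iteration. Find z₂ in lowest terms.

F(1) = 4, F(0) = -1. z₂ = 0 - (-1)·(0 - 1)/((-1) - 4) = 1/5.

1/5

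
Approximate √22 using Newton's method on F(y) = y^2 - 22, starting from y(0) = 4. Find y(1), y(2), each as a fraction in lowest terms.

F'(y) = 2y.
F(4) = -6, F'(4) = 8, so y(1) = 4 - (-6)/8 = 19/4.
F(19/4) = 9/16, F'(19/4) = 19/2, so y(2) = (19/4) - (9/16)/(19/2) = 713/152.

y(1) = 19/4, y(2) = 713/152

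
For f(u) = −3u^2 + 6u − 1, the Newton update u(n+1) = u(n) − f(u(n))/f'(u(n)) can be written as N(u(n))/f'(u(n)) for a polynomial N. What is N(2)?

f'(u) = −6u + 6.
N(u) = u·f'(u) − f(u) = u·(−6u + 6) − (−3u^2 + 6u − 1) = −3u^2 + 1.
N(2) = −11.

−11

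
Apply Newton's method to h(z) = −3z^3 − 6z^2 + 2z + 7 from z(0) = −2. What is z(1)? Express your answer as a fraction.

−17/10

h'(z) = −9z^2 − 12z + 2.
h(−2) = 3, h'(−2) = −10, so z(1) = (−2) − 3/(−10) = −17/10.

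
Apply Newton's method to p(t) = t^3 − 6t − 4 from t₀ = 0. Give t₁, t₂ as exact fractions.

p'(t) = 3t^2 − 6.
p(0) = −4, p'(0) = −6, so t₁ = 0 − (−4)/(−6) = −2/3.
p(−2/3) = −8/27, p'(−2/3) = −14/3, so t₂ = (−2/3) − (−8/27)/(−14/3) = −46/63.

t₁ = −2/3, t₂ = −46/63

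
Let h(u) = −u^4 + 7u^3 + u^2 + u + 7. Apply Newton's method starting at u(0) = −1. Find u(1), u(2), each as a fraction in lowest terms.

h'(u) = −4u^3 + 21u^2 + 2u + 1.
h(−1) = −1, h'(−1) = 24, so u(1) = (−1) − (−1)/24 = −23/24.
h(−23/24) = −14713/331776, h'(−23/24) = 75653/3456, so u(2) = (−23/24) − (−14713/331776)/(75653/3456) = −2315121/2420896.

u(1) = −23/24, u(2) = −2315121/2420896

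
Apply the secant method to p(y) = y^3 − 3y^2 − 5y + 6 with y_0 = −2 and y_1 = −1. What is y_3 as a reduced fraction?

p(−2) = −4, p(−1) = 7. y_2 = (−1) − 7·((−1) − (−2))/(7 − (−4)) = −18/11.
p(−1) = 7, p(−18/11) = 2352/1331. y_3 = (−18/11) − (2352/1331)·((−18/11) − (−1))/((2352/1331) − 7) = −1842/995.

−1842/995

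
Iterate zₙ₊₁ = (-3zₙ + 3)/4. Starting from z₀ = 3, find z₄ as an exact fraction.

159/128

z₁ = (-3·3 + 3)/4 = -3/2.
z₂ = (-3·(-3/2) + 3)/4 = 15/8.
z₃ = (-3·(15/8) + 3)/4 = -21/32.
z₄ = (-3·(-21/32) + 3)/4 = 159/128.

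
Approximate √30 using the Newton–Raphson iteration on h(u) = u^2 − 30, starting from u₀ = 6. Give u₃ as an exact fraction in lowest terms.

116161/21208

h'(u) = 2u.
h(6) = 6, h'(6) = 12, so u₁ = 6 − 6/12 = 11/2.
h(11/2) = 1/4, h'(11/2) = 11, so u₂ = (11/2) − (1/4)/11 = 241/44.
h(241/44) = 1/1936, h'(241/44) = 241/22, so u₃ = (241/44) − (1/1936)/(241/22) = 116161/21208.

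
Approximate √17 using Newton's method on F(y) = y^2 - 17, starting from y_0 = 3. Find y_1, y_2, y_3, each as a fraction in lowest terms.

F'(y) = 2y.
F(3) = -8, F'(3) = 6, so y_1 = 3 - (-8)/6 = 13/3.
F(13/3) = 16/9, F'(13/3) = 26/3, so y_2 = (13/3) - (16/9)/(26/3) = 161/39.
F(161/39) = 64/1521, F'(161/39) = 322/39, so y_3 = (161/39) - (64/1521)/(322/39) = 25889/6279.

y_1 = 13/3, y_2 = 161/39, y_3 = 25889/6279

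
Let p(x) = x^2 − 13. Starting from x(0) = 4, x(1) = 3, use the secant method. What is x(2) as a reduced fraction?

25/7

p(4) = 3, p(3) = −4. x(2) = 3 − (−4)·(3 − 4)/((−4) − 3) = 25/7.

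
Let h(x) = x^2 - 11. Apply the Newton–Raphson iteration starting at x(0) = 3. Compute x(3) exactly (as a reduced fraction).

79201/23880

h'(x) = 2x.
h(3) = -2, h'(3) = 6, so x(1) = 3 - (-2)/6 = 10/3.
h(10/3) = 1/9, h'(10/3) = 20/3, so x(2) = (10/3) - (1/9)/(20/3) = 199/60.
h(199/60) = 1/3600, h'(199/60) = 199/30, so x(3) = (199/60) - (1/3600)/(199/30) = 79201/23880.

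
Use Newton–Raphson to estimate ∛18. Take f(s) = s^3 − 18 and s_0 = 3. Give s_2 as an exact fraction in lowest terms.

755/288

f'(s) = 3s^2.
f(3) = 9, f'(3) = 27, so s_1 = 3 − 9/27 = 8/3.
f(8/3) = 26/27, f'(8/3) = 64/3, so s_2 = (8/3) − (26/27)/(64/3) = 755/288.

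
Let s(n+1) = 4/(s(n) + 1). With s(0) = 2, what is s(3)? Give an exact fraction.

s(1) = 4/(2 + 1) = 4/3.
s(2) = 4/(4/3 + 1) = 12/7.
s(3) = 4/(12/7 + 1) = 28/19.

28/19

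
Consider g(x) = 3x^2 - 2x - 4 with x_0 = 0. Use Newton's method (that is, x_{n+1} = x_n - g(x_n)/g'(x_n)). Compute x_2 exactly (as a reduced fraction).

g'(x) = 6x - 2.
g(0) = -4, g'(0) = -2, so x_1 = 0 - (-4)/(-2) = -2.
g(-2) = 12, g'(-2) = -14, so x_2 = (-2) - 12/(-14) = -8/7.

-8/7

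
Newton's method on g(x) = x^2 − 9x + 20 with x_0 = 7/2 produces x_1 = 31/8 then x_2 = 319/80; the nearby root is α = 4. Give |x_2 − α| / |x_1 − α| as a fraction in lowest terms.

1/10

x_1 − α = 31/8 − 4 = −1/8, so |x_1 − α| = 1/8.
x_2 − α = 319/80 − 4 = −1/80, so |x_2 − α| = 1/80.
Ratio = (1/80) / (1/8) = 1/10.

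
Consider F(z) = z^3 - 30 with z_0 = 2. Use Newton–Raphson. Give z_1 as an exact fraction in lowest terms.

F'(z) = 3z^2.
F(2) = -22, F'(2) = 12, so z_1 = 2 - (-22)/12 = 23/6.

23/6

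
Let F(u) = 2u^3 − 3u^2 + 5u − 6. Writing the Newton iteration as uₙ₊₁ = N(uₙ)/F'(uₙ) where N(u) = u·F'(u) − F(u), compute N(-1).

−1

F'(u) = 6u^2 − 6u + 5.
N(u) = u·F'(u) − F(u) = u·(6u^2 − 6u + 5) − (2u^3 − 3u^2 + 5u − 6) = 4u^3 − 3u^2 + 6.
N(-1) = −1.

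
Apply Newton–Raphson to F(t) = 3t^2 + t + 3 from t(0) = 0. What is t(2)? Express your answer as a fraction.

F'(t) = 6t + 1.
F(0) = 3, F'(0) = 1, so t(1) = 0 - 3/1 = -3.
F(-3) = 27, F'(-3) = -17, so t(2) = (-3) - 27/(-17) = -24/17.

-24/17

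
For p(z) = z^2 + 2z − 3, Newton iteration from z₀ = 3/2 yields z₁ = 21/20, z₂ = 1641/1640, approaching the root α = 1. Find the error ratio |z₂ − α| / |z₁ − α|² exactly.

10/41

z₁ − α = 21/20 − 1 = 1/20, so |z₁ − α| = 1/20.
z₂ − α = 1641/1640 − 1 = 1/1640, so |z₂ − α| = 1/1640.
|z₁ − α|² = 1/400.
Ratio = (1/1640) / (1/400) = 10/41.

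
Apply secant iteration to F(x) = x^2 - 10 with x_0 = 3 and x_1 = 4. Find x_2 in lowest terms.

22/7

F(3) = -1, F(4) = 6. x_2 = 4 - 6·(4 - 3)/(6 - (-1)) = 22/7.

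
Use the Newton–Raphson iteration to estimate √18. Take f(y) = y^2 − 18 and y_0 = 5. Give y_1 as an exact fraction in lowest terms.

f'(y) = 2y.
f(5) = 7, f'(5) = 10, so y_1 = 5 − 7/10 = 43/10.

43/10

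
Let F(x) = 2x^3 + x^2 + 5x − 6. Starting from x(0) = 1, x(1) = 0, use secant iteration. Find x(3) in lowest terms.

F(1) = 2, F(0) = −6. x(2) = 0 − (−6)·(0 − 1)/((−6) − 2) = 3/4.
F(0) = −6, F(3/4) = −27/32. x(3) = (3/4) − (−27/32)·((3/4) − 0)/((−27/32) − (−6)) = 48/55.

48/55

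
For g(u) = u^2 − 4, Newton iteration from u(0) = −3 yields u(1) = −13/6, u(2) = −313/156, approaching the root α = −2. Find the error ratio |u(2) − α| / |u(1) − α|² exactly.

3/13

u(1) − α = −13/6 − (−2) = −13/6 + 2 = −1/6, so |u(1) − α| = 1/6.
u(2) − α = −313/156 − (−2) = −313/156 + 2 = −1/156, so |u(2) − α| = 1/156.
|u(1) − α|² = 1/36.
Ratio = (1/156) / (1/36) = 3/13.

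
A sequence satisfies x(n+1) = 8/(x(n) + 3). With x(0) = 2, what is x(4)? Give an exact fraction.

872/511

x(1) = 8/(2 + 3) = 8/5.
x(2) = 8/(8/5 + 3) = 40/23.
x(3) = 8/(40/23 + 3) = 184/109.
x(4) = 8/(184/109 + 3) = 872/511.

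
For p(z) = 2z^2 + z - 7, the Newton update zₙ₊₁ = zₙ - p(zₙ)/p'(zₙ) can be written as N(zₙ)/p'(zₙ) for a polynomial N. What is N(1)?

p'(z) = 4z + 1.
N(z) = z·p'(z) - p(z) = z·(4z + 1) - (2z^2 + z - 7) = 2z^2 + 7.
N(1) = 9.

9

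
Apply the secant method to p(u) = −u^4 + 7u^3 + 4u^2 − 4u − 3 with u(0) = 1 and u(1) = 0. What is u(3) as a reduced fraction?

p(1) = 3, p(0) = −3. u(2) = 0 − (−3)·(0 − 1)/((−3) − 3) = 1/2.
p(0) = −3, p(1/2) = −51/16. u(3) = (1/2) − (−51/16)·((1/2) − 0)/((−51/16) − (−3)) = −8.

−8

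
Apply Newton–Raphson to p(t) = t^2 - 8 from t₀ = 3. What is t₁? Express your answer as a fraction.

17/6

p'(t) = 2t.
p(3) = 1, p'(3) = 6, so t₁ = 3 - 1/6 = 17/6.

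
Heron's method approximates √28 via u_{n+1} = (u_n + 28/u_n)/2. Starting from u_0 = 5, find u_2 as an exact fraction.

5609/1060

u_1 = (5 + 28/5)/2 = 53/10.
u_2 = (53/10 + 28/(53/10))/2 = 5609/1060.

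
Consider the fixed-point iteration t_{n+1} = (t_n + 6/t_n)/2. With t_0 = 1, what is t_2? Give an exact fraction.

73/28

t_1 = (1 + 6/1)/2 = 7/2.
t_2 = (7/2 + 6/(7/2))/2 = 73/28.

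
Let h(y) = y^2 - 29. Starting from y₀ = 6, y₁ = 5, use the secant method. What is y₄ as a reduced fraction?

9074/1685

h(6) = 7, h(5) = -4. y₂ = 5 - (-4)·(5 - 6)/((-4) - 7) = 59/11.
h(5) = -4, h(59/11) = -28/121. y₃ = (59/11) - (-28/121)·((59/11) - 5)/((-28/121) - (-4)) = 307/57.
h(59/11) = -28/121, h(307/57) = 28/3249. y₄ = (307/57) - (28/3249)·((307/57) - (59/11))/((28/3249) - (-28/121)) = 9074/1685.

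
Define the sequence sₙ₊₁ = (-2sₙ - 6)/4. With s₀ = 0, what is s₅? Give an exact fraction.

-33/32

s₁ = (-2·0 - 6)/4 = -3/2.
s₂ = (-2·(-3/2) - 6)/4 = -3/4.
s₃ = (-2·(-3/4) - 6)/4 = -9/8.
s₄ = (-2·(-9/8) - 6)/4 = -15/16.
s₅ = (-2·(-15/16) - 6)/4 = -33/32.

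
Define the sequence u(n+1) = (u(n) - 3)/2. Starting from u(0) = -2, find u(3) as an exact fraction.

-23/8

u(1) = ((-2) - 3)/2 = -5/2.
u(2) = ((-5/2) - 3)/2 = -11/4.
u(3) = ((-11/4) - 3)/2 = -23/8.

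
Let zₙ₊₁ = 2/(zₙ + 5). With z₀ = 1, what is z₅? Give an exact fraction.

z₁ = 2/(1 + 5) = 1/3.
z₂ = 2/(1/3 + 5) = 3/8.
z₃ = 2/(3/8 + 5) = 16/43.
z₄ = 2/(16/43 + 5) = 86/231.
z₅ = 2/(86/231 + 5) = 462/1241.

462/1241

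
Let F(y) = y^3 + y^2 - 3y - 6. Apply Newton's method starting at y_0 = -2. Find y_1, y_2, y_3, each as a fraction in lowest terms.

F'(y) = 3y^2 + 2y - 3.
F(-2) = -4, F'(-2) = 5, so y_1 = (-2) - (-4)/5 = -6/5.
F(-6/5) = -336/125, F'(-6/5) = -27/25, so y_2 = (-6/5) - (-336/125)/(-27/25) = -166/45.
F(-166/45) = -2872576/91125, F'(-166/45) = 20551/675, so y_3 = (-166/45) - (-2872576/91125)/(20551/675) = -7361822/2774385.

y_1 = -6/5, y_2 = -166/45, y_3 = -7361822/2774385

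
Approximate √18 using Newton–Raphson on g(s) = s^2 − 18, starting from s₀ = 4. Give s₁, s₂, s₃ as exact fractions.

s₁ = 17/4, s₂ = 577/136, s₃ = 665857/156944

g'(s) = 2s.
g(4) = −2, g'(4) = 8, so s₁ = 4 − (−2)/8 = 17/4.
g(17/4) = 1/16, g'(17/4) = 17/2, so s₂ = (17/4) − (1/16)/(17/2) = 577/136.
g(577/136) = 1/18496, g'(577/136) = 577/68, so s₃ = (577/136) − (1/18496)/(577/68) = 665857/156944.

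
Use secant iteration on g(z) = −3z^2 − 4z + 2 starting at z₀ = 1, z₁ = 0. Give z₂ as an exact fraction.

2/7

g(1) = −5, g(0) = 2. z₂ = 0 − 2·(0 − 1)/(2 − (−5)) = 2/7.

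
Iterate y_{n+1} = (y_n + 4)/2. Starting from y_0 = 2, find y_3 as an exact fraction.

15/4

y_1 = (2 + 4)/2 = 3.
y_2 = (3 + 4)/2 = 7/2.
y_3 = ((7/2) + 4)/2 = 15/4.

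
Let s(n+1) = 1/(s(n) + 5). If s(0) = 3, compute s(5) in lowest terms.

1106/5743

s(1) = 1/(3 + 5) = 1/8.
s(2) = 1/(1/8 + 5) = 8/41.
s(3) = 1/(8/41 + 5) = 41/213.
s(4) = 1/(41/213 + 5) = 213/1106.
s(5) = 1/(213/1106 + 5) = 1106/5743.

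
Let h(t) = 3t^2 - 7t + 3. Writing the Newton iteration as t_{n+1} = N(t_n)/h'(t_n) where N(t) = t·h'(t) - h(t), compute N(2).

9

h'(t) = 6t - 7.
N(t) = t·h'(t) - h(t) = t·(6t - 7) - (3t^2 - 7t + 3) = 3t^2 - 3.
N(2) = 9.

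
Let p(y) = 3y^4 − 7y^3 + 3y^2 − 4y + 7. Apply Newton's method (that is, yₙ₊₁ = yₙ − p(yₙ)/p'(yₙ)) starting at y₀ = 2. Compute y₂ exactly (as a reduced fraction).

p'(y) = 12y^3 − 21y^2 + 6y − 4.
p(2) = 3, p'(2) = 20, so y₁ = 2 − 3/20 = 37/20.
p(37/20) = 109863/160000, p'(37/20) = 11207/1000, so y₂ = (37/20) − (109863/160000)/(11207/1000) = 3207409/1793120.

3207409/1793120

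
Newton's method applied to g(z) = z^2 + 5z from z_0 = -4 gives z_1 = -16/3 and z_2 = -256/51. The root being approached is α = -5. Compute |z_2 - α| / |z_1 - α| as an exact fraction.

1/17

z_1 - α = -16/3 - (-5) = -16/3 + 5 = -1/3, so |z_1 - α| = 1/3.
z_2 - α = -256/51 - (-5) = -256/51 + 5 = -1/51, so |z_2 - α| = 1/51.
Ratio = (1/51) / (1/3) = 1/17.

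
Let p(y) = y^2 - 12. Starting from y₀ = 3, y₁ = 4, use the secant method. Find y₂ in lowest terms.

24/7

p(3) = -3, p(4) = 4. y₂ = 4 - 4·(4 - 3)/(4 - (-3)) = 24/7.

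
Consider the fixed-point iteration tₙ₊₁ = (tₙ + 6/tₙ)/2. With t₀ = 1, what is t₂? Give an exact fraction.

t₁ = (1 + 6/1)/2 = 7/2.
t₂ = (7/2 + 6/(7/2))/2 = 73/28.

73/28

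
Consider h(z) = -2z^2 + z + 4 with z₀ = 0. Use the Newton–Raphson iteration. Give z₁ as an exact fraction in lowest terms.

h'(z) = -4z + 1.
h(0) = 4, h'(0) = 1, so z₁ = 0 - 4/1 = -4.

-4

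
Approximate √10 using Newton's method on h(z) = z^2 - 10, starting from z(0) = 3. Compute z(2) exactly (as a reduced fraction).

721/228

h'(z) = 2z.
h(3) = -1, h'(3) = 6, so z(1) = 3 - (-1)/6 = 19/6.
h(19/6) = 1/36, h'(19/6) = 19/3, so z(2) = (19/6) - (1/36)/(19/3) = 721/228.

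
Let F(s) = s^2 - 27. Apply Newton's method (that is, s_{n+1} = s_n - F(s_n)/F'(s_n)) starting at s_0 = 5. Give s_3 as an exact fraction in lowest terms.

3650401/702520

F'(s) = 2s.
F(5) = -2, F'(5) = 10, so s_1 = 5 - (-2)/10 = 26/5.
F(26/5) = 1/25, F'(26/5) = 52/5, so s_2 = (26/5) - (1/25)/(52/5) = 1351/260.
F(1351/260) = 1/67600, F'(1351/260) = 1351/130, so s_3 = (1351/260) - (1/67600)/(1351/130) = 3650401/702520.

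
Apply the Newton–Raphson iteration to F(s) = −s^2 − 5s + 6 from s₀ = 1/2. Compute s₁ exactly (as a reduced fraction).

25/24

F'(s) = −2s − 5.
F(1/2) = 13/4, F'(1/2) = −6, so s₁ = (1/2) − (13/4)/(−6) = 25/24.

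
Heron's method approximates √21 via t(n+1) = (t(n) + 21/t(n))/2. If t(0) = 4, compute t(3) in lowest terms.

14720113/3212192

t(1) = (4 + 21/4)/2 = 37/8.
t(2) = (37/8 + 21/(37/8))/2 = 2713/592.
t(3) = (2713/592 + 21/(2713/592))/2 = 14720113/3212192.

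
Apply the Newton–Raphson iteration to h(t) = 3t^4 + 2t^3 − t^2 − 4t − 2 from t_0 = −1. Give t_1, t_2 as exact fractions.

h'(t) = 12t^3 + 6t^2 − 2t − 4.
h(−1) = 2, h'(−1) = −8, so t_1 = (−1) − 2/(−8) = −3/4.
h(−3/4) = 139/256, h'(−3/4) = −67/16, so t_2 = (−3/4) − (139/256)/(−67/16) = −665/1072.

t_1 = −3/4, t_2 = −665/1072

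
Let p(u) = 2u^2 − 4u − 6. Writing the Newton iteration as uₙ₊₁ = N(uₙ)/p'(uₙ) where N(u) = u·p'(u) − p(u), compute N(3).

24

p'(u) = 4u − 4.
N(u) = u·p'(u) − p(u) = u·(4u − 4) − (2u^2 − 4u − 6) = 2u^2 + 6.
N(3) = 24.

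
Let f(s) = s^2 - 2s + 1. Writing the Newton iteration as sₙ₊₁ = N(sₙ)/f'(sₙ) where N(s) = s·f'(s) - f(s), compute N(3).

8

f'(s) = 2s - 2.
N(s) = s·f'(s) - f(s) = s·(2s - 2) - (s^2 - 2s + 1) = s^2 - 1.
N(3) = 8.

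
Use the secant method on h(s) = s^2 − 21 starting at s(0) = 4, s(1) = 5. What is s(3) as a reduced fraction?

h(4) = −5, h(5) = 4. s(2) = 5 − 4·(5 − 4)/(4 − (−5)) = 41/9.
h(5) = 4, h(41/9) = −20/81. s(3) = (41/9) − (−20/81)·((41/9) − 5)/((−20/81) − 4) = 197/43.

197/43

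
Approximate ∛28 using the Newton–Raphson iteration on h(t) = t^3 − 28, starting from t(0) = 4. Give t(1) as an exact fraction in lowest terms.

h'(t) = 3t^2.
h(4) = 36, h'(4) = 48, so t(1) = 4 − 36/48 = 13/4.

13/4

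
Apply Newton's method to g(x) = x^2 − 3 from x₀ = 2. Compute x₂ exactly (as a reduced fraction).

g'(x) = 2x.
g(2) = 1, g'(2) = 4, so x₁ = 2 − 1/4 = 7/4.
g(7/4) = 1/16, g'(7/4) = 7/2, so x₂ = (7/4) − (1/16)/(7/2) = 97/56.

97/56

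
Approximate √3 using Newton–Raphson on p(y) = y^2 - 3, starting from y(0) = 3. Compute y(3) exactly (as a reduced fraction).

p'(y) = 2y.
p(3) = 6, p'(3) = 6, so y(1) = 3 - 6/6 = 2.
p(2) = 1, p'(2) = 4, so y(2) = 2 - 1/4 = 7/4.
p(7/4) = 1/16, p'(7/4) = 7/2, so y(3) = (7/4) - (1/16)/(7/2) = 97/56.

97/56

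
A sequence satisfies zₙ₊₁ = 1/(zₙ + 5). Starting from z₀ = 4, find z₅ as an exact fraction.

1241/6444

z₁ = 1/(4 + 5) = 1/9.
z₂ = 1/(1/9 + 5) = 9/46.
z₃ = 1/(9/46 + 5) = 46/239.
z₄ = 1/(46/239 + 5) = 239/1241.
z₅ = 1/(239/1241 + 5) = 1241/6444.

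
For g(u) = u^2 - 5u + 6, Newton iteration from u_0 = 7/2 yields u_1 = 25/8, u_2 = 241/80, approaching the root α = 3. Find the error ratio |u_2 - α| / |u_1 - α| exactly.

u_1 - α = 25/8 - 3 = 1/8, so |u_1 - α| = 1/8.
u_2 - α = 241/80 - 3 = 1/80, so |u_2 - α| = 1/80.
Ratio = (1/80) / (1/8) = 1/10.

1/10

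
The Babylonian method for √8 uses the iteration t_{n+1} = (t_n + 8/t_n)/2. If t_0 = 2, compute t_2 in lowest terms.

17/6

t_1 = (2 + 8/2)/2 = 3.
t_2 = (3 + 8/3)/2 = 17/6.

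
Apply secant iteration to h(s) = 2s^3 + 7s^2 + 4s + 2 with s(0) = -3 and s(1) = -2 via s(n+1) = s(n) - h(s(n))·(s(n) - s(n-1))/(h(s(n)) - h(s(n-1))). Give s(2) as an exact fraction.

-20/7

h(-3) = -1, h(-2) = 6. s(2) = (-2) - 6·((-2) - (-3))/(6 - (-1)) = -20/7.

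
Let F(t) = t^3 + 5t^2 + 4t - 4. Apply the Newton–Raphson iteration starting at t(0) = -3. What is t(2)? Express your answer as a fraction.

-121/29

F'(t) = 3t^2 + 10t + 4.
F(-3) = 2, F'(-3) = 1, so t(1) = (-3) - 2/1 = -5.
F(-5) = -24, F'(-5) = 29, so t(2) = (-5) - (-24)/29 = -121/29.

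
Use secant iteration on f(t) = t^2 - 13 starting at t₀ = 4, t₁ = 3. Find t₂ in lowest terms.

f(4) = 3, f(3) = -4. t₂ = 3 - (-4)·(3 - 4)/((-4) - 3) = 25/7.

25/7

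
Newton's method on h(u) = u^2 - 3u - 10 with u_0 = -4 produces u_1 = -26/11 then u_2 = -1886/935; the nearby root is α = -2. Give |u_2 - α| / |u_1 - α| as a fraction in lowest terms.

u_1 - α = -26/11 - (-2) = -26/11 + 2 = -4/11, so |u_1 - α| = 4/11.
u_2 - α = -1886/935 - (-2) = -1886/935 + 2 = -16/935, so |u_2 - α| = 16/935.
Ratio = (16/935) / (4/11) = 4/85.

4/85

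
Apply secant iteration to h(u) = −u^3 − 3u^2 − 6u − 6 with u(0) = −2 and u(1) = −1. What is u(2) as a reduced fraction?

h(−2) = 2, h(−1) = −2. u(2) = (−1) − (−2)·((−1) − (−2))/((−2) − 2) = −3/2.

−3/2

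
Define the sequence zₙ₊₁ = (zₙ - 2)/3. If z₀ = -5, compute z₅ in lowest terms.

z₁ = ((-5) - 2)/3 = -7/3.
z₂ = ((-7/3) - 2)/3 = -13/9.
z₃ = ((-13/9) - 2)/3 = -31/27.
z₄ = ((-31/27) - 2)/3 = -85/81.
z₅ = ((-85/81) - 2)/3 = -247/243.

-247/243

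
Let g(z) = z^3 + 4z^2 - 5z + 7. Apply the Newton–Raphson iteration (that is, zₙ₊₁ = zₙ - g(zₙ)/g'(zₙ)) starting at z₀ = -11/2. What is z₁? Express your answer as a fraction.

g'(z) = 3z^2 + 8z - 5.
g(-11/2) = -87/8, g'(-11/2) = 167/4, so z₁ = (-11/2) - (-87/8)/(167/4) = -875/167.

-875/167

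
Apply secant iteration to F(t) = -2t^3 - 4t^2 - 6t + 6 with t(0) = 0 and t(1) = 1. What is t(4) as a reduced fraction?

15199/23671

F(0) = 6, F(1) = -6. t(2) = 1 - (-6)·(1 - 0)/((-6) - 6) = 1/2.
F(1) = -6, F(1/2) = 7/4. t(3) = (1/2) - (7/4)·((1/2) - 1)/((7/4) - (-6)) = 19/31.
F(1/2) = 7/4, F(19/31) = 10710/29791. t(4) = (19/31) - (10710/29791)·((19/31) - (1/2))/((10710/29791) - (7/4)) = 15199/23671.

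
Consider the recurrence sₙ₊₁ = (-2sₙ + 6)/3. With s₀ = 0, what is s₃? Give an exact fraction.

s₁ = (-2·0 + 6)/3 = 2.
s₂ = (-2·2 + 6)/3 = 2/3.
s₃ = (-2·(2/3) + 6)/3 = 14/9.

14/9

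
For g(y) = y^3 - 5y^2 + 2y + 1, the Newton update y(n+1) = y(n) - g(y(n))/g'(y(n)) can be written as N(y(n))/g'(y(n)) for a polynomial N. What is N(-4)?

-209

g'(y) = 3y^2 - 10y + 2.
N(y) = y·g'(y) - g(y) = y·(3y^2 - 10y + 2) - (y^3 - 5y^2 + 2y + 1) = 2y^3 - 5y^2 - 1.
N(-4) = -209.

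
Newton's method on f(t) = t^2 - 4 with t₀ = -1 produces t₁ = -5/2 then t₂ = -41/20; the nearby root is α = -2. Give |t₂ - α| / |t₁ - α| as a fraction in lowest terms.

1/10

t₁ - α = -5/2 - (-2) = -5/2 + 2 = -1/2, so |t₁ - α| = 1/2.
t₂ - α = -41/20 - (-2) = -41/20 + 2 = -1/20, so |t₂ - α| = 1/20.
Ratio = (1/20) / (1/2) = 1/10.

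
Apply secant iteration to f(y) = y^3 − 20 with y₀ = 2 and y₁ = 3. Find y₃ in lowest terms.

f(2) = −12, f(3) = 7. y₂ = 3 − 7·(3 − 2)/(7 − (−12)) = 50/19.
f(3) = 7, f(50/19) = −12180/6859. y₃ = (50/19) − (−12180/6859)·((50/19) − 3)/((−12180/6859) − 7) = 23270/8599.

23270/8599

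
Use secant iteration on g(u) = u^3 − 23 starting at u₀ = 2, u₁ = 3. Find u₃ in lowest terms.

g(2) = −15, g(3) = 4. u₂ = 3 − 4·(3 − 2)/(4 − (−15)) = 53/19.
g(3) = 4, g(53/19) = −8880/6859. u₃ = (53/19) − (−8880/6859)·((53/19) − 3)/((−8880/6859) − 4) = 25793/9079.

25793/9079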